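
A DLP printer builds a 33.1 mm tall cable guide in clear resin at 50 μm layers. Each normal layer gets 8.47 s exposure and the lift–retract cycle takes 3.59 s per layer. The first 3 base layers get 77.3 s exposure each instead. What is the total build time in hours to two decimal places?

2.28 hours

Layer count = ceil(33.1 / 0.05) = 662.
Base layers = 3 × (77.3 + 3.59), so 242.67 s.
Normal layers = 659 × (8.47 + 3.59) = 7947.54 s.
Sum: 242.67 + 7947.54 = 8190.21 s → 2.28 hours.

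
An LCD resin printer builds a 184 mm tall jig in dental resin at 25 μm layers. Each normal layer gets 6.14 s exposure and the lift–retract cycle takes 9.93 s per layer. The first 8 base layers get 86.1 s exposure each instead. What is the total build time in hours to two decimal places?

Layers = ⌈184/0.025⌉ = 7360.
Bottom layers = 8 × (86.1 + 9.93), so 768.24 s.
Normal layers: 7352 × (6.14 + 9.93) → 118146.64 s.
Total = 768.24 + 118146.64 = 118914.88 s = 33.03 hours.

33.03 hours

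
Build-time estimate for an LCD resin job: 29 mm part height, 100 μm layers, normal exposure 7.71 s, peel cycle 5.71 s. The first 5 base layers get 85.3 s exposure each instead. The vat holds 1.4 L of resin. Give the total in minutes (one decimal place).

Layer count = ceil(29 / 0.1) = 290.
Bottom layers: 5 × (85.3 + 5.71) → 455.05 s.
Remaining layers = 285 × (7.71 + 5.71) = 3824.7 s.
Sum: 455.05 + 3824.7 = 4279.75 s → 71.3 minutes.

71.3 minutes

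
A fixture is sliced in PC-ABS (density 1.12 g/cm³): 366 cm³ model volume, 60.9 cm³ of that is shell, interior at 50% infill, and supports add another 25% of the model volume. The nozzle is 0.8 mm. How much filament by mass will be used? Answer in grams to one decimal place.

341.5 g

Volume inside the shell: 366 − 60.9 → 305.1 cm³.
Infill deposited = 0.50 × 305.1 = 152.55 cm³.
Support: 0.25 × 366 → 91.5 cm³.
Total printed volume = 60.9 + 152.55 + 91.5, so 304.95 cm³.
Mass = 304.95 × 1.12, so 341.544 g.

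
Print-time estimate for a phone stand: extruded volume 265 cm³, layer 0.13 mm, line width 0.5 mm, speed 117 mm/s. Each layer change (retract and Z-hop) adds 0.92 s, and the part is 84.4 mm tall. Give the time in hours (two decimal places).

Bead cross-section = 0.13 × 0.5, so 0.065 mm².
Total extruded path = 265000/0.065 = 4076923.1 mm.
Print-move time: 4076923.1 / 117 → 34845.5 s.
Layer count = ceil(84.4 / 0.13) = 650.
Layer-change overhead: 650 × 0.92 → 598 s.
Total = 34845.5 + 598 = 35443.5 s = 9.85 hours.

9.85 hours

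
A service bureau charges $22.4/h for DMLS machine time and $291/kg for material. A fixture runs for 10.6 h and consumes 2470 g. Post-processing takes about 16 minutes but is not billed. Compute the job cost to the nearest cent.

$956.21

Time charge = 22.4 × 10.6 = $237.44.
Material cost = 291 × 2470/1000 = $718.77.
Total = 237.44 + 718.77 = $956.21.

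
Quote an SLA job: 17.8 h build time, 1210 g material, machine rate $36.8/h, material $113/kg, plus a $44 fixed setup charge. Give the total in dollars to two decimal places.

$835.77

Machine cost = 36.8 × 17.8 = $655.04.
Material cost: 113 × 1210/1000 → $136.73.
Adding setup: 655.04 + 136.73 + 44 → $835.77.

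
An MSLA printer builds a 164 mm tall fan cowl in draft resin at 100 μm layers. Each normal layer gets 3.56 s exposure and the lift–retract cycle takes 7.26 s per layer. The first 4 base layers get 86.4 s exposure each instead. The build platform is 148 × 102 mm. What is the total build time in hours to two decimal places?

5.02 hours

Number of layers: 164 / 0.1 → 1640 (rounded up).
Burn-in layers: 4 × (86.4 + 7.26) → 374.64 s.
Regular layers: 1636 × (3.56 + 7.26) → 17701.52 s.
Total = 374.64 + 17701.52 = 18076.16 s = 5.02 hours.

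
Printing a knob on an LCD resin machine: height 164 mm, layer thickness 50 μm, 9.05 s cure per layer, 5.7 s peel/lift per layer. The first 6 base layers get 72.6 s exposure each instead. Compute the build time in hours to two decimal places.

13.54 hours

Layer count = ceil(164 / 0.05) = 3280.
Base layers: 6 × (72.6 + 5.7) → 469.8 s.
Regular layers: 3274 × (9.05 + 5.7) → 48291.5 s.
Sum: 469.8 + 48291.5 = 48761.3 s → 13.54 hours.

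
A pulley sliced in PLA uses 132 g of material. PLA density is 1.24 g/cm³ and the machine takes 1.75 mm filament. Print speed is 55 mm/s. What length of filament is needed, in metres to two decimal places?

Volume = 132 g / 1.24 g·cm⁻³ = 106.4516 cm³ = 106451.6 mm³.
Filament cross-section = π × (1.75/2)² = 2.4053 mm².
Length = 106451.6 / 2.4053 = 44257.1 mm = 44.26 m.

44.26 m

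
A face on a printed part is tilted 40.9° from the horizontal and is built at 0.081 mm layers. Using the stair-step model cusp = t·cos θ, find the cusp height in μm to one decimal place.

cos(40.9°) = 0.7559, so cusp = 0.081 × 0.7559 = 0.061228 mm → 61.2 μm.

61.2 μm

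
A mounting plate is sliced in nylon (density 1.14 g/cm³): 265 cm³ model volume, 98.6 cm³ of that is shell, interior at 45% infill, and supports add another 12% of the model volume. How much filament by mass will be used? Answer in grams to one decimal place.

Infill region: 265 − 98.6 → 166.4 cm³.
Infill deposited: 0.45 × 166.4 → 74.88 cm³.
Support = 0.12 × 265 = 31.8 cm³.
Total printed volume = 98.6 + 74.88 + 31.8 = 205.28 cm³.
Mass: 205.28 × 1.14 → 234.0192 g.

234.0 g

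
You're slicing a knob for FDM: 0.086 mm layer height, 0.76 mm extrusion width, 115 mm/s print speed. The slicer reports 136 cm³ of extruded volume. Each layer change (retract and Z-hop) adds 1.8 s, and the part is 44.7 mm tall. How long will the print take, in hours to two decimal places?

5.29 hours

Line area = 0.086 × 0.76, so 0.06536 mm².
Toolpath length = 136 cm³ / 0.06536 mm² = 136000 / 0.06536 = 2080783.4 mm.
Extrusion time = 2080783.4 / 115, so 18093.8 s.
Layers = ⌈44.7/0.086⌉ = 520.
Layer-change overhead = 520 × 1.8, so 936 s.
Altogether 18093.8 + 936 = 19029.8 s, i.e. 5.29 hours.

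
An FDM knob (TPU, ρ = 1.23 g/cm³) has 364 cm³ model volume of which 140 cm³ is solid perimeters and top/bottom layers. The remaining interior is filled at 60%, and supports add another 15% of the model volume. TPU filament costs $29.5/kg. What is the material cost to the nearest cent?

Volume inside the shell = 364 − 140 = 224 cm³.
Infill deposited = 0.60 × 224, so 134.4 cm³.
Support = 0.15 × 364, so 54.6 cm³.
Total extruded = 140 + 134.4 + 54.6 = 329 cm³.
Mass = 329 × 1.23, so 404.67 g.
At $29.5/kg: 404.67/1000 × 29.5 = $11.94.

$11.94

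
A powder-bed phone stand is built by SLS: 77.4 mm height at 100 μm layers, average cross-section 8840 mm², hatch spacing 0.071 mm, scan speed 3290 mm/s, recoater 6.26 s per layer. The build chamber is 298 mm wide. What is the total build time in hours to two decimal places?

Layers = ⌈77.4/0.1⌉ = 774.
Per-layer scan distance = 8840 / 0.071, so 124507 mm.
Per-layer scan time = 124507 / 3290, so 37.8441 s.
Layer cycle: 37.8441 + 6.26 → 44.1041 s.
774 layers × 44.1041 s/layer = 34136.5734 s, i.e. 9.48 hours.

9.48 hours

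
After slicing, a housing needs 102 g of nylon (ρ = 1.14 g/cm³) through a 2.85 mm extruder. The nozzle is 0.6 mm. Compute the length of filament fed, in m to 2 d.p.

14.03 m

Volume = 102 g / 1.14 g·cm⁻³ = 89.4737 cm³ = 89473.7 mm³.
Filament cross-section = π × (2.85/2)² = 6.3794 mm².
L = V/A = 89473.7/6.3794 = 14025.41 mm → 14.03 m.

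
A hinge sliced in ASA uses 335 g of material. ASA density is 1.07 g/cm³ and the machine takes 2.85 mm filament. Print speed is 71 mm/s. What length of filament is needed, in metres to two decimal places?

Volume = 335 g / 1.07 g·cm⁻³ = 313.0841 cm³ = 313084.1 mm³.
A = π r² = π × 1.425² = 6.3794 mm².
L = V/A = 313084.1/6.3794 = 49077.36 mm → 49.08 m.

49.08 m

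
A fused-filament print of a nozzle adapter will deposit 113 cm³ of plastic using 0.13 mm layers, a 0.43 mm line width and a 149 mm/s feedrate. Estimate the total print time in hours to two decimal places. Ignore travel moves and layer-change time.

3.77 hours

Extrusion cross-section: 0.13 × 0.43 → 0.0559 mm².
Toolpath length = 113 cm³ / 0.0559 mm² = 113000 / 0.0559 = 2021466.9 mm.
Time extruding: 2021466.9 / 149 → 13566.9 s.
Converting: 13566.9 s = 3.77 hours.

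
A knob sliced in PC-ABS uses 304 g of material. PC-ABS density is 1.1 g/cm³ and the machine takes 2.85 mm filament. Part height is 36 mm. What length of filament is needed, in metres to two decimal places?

Volume = 304 g / 1.1 g·cm⁻³ = 276.3636 cm³ = 276363.6 mm³.
Cross-section of 2.85 mm filament: π·(2.85/2)² = 6.3794 mm².
Length = 276363.6 / 6.3794 = 43321.25 mm = 43.32 m.

43.32 m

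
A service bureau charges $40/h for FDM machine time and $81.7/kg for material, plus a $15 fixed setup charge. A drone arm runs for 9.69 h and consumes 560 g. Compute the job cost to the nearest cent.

Machine cost: 40 × 9.69 → $387.60.
Material cost = 81.7 × 560/1000 = $45.752.
Total = 387.60 + 45.752 + 15 = 448.352 ≈ $448.35.

$448.35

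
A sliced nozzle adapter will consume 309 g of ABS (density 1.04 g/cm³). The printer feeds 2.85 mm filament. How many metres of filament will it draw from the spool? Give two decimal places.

46.57 m

Volume = 309 g / 1.04 g·cm⁻³ = 297.1154 cm³ = 297115.4 mm³.
Cross-section of 2.85 mm filament: π·(2.85/2)² = 6.3794 mm².
Length = 297115.4 / 6.3794 = 46574.19 mm = 46.57 m.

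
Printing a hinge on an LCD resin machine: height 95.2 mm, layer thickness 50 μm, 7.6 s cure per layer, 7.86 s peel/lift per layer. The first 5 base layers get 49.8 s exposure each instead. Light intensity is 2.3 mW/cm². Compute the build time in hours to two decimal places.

8.24 hours

Layers = ⌈95.2/0.05⌉ = 1904.
Base layers = 5 × (49.8 + 7.86) = 288.3 s.
Remaining layers = 1899 × (7.6 + 7.86) = 29358.54 s.
Sum: 288.3 + 29358.54 = 29646.84 s → 8.24 hours.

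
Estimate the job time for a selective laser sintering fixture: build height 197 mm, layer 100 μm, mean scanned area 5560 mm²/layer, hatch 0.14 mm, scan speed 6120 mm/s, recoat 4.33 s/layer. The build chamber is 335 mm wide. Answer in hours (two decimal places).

Layers = ⌈197/0.1⌉ = 1970.
Per-layer scan distance = 5560 / 0.14 = 39714.3 mm.
Laser time per layer = 39714.3 / 6120 = 6.4893 s.
Time per layer = 6.4893 + 4.33, so 10.8193 s.
Build time = 1970 × 10.8193 = 21314.021 s = 5.92 hours.

5.92 hours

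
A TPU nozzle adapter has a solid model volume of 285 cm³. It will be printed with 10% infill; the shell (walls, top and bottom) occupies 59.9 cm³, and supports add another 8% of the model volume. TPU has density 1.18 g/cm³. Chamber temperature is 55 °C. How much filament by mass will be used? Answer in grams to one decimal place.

Interior volume = 285 − 59.9, so 225.1 cm³.
Infill volume = 0.10 × 225.1 = 22.51 cm³.
Support = 0.08 × 285, so 22.8 cm³.
Total printed volume = 59.9 + 22.51 + 22.8, so 105.21 cm³.
Mass = 105.21 × 1.18, so 124.1478 g.

124.1 g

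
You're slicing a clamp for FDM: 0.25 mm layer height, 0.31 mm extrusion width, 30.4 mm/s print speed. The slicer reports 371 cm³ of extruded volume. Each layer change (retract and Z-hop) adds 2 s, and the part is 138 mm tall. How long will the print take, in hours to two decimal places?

44.05 hours

Extrusion cross-section: 0.25 × 0.31 → 0.0775 mm².
Path length: 371000 mm³ / 0.0775 mm² → 4787096.8 mm.
Time extruding: 4787096.8 / 30.4 → 157470.3 s.
Layer count = ceil(138 / 0.25) = 552.
Z-hop total = 552 × 2, so 1104 s.
Altogether 157470.3 + 1104 = 158574.3 s, i.e. 44.05 hours.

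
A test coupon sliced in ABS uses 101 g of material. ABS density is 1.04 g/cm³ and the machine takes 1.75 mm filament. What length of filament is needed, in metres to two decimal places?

Volume = 101 g / 1.04 g·cm⁻³ = 97.1154 cm³ = 97115.4 mm³.
A = π r² = π × 0.875² = 2.4053 mm².
L = V/A = 97115.4/2.4053 = 40375.59 mm → 40.38 m.

40.38 m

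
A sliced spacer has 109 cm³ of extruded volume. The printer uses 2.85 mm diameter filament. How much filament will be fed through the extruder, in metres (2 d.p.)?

17.09 m

A = π r² = π × 1.425² = 6.3794 mm².
Length = 109 cm³ / 6.3794 mm² = 109000 / 6.3794 = 17086.25 mm = 17.09 m.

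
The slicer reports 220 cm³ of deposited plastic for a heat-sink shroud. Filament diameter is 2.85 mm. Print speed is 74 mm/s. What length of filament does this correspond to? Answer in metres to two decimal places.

34.49 m

Cross-section of 2.85 mm filament: π·(2.85/2)² = 6.3794 mm².
Length = 220 cm³ / 6.3794 mm² = 220000 / 6.3794 = 34486 mm = 34.49 m.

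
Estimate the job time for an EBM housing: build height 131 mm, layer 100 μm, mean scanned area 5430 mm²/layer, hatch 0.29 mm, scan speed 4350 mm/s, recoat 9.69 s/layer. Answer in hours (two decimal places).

Layers = ⌈131/0.1⌉ = 1310.
Scan path per layer = 5430 / 0.29, so 18724.1 mm.
Scan time per layer: 18724.1 / 4350 → 4.3044 s.
Layer cycle = 4.3044 + 9.69, so 13.9944 s.
Total: 1310 × 13.9944 s = 18332.664 s → 5.09 hours.

5.09 hours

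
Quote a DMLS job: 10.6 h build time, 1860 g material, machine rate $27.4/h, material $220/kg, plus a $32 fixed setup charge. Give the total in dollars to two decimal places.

$731.64

Machine cost = 27.4 × 10.6, so $290.44.
Material cost: 220 × 1860/1000 → $409.20.
Total = 290.44 + 409.20 + 32 = $731.64.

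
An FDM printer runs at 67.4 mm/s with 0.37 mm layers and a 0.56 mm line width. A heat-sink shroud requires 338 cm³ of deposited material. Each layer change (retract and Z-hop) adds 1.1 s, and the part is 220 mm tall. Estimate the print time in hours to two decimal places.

Bead cross-section: 0.37 × 0.56 → 0.2072 mm².
Toolpath length = 338 cm³ / 0.2072 mm² = 338000 / 0.2072 = 1631274.1 mm.
Time extruding: 1631274.1 / 67.4 → 24202.9 s.
Layer count = ceil(220 / 0.37) = 595.
Non-print overhead: 595 × 1.1 → 654.5 s.
Altogether 24202.9 + 654.5 = 24857.4 s, i.e. 6.90 hours.

6.90 hours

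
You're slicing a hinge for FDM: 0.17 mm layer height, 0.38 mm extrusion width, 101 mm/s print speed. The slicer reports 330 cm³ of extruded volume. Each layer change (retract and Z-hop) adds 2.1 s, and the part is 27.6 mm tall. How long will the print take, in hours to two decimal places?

Extrusion cross-section: 0.17 × 0.38 → 0.0646 mm².
Path length: 330000 mm³ / 0.0646 mm² → 5108359.1 mm.
Extrusion time: 5108359.1 / 101 → 50577.8 s.
Layers = ⌈27.6/0.17⌉ = 163.
Non-print overhead: 163 × 2.1 → 342.3 s.
Altogether 50577.8 + 342.3 = 50920.1 s, i.e. 14.14 hours.

14.14 hours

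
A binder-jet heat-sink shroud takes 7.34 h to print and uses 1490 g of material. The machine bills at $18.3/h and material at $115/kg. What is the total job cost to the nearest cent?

$305.67

Time charge: 18.3 × 7.34 → $134.322.
Material cost = 115 × 1490/1000 = $171.35.
Total = 134.322 + 171.35 = 305.672 ≈ $305.67.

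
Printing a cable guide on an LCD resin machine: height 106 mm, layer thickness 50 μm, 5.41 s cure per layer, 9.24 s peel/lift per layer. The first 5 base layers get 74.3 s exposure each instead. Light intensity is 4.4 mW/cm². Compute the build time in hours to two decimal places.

Layers = ⌈106/0.05⌉ = 2120.
Burn-in layers: 5 × (74.3 + 9.24) → 417.7 s.
Regular layers = 2115 × (5.41 + 9.24) = 30984.75 s.
Sum: 417.7 + 30984.75 = 31402.45 s → 8.72 hours.

8.72 hours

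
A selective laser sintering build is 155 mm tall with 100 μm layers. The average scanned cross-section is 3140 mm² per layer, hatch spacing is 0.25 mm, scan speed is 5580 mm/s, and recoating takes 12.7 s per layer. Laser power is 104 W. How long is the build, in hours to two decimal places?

6.44 hours

Number of layers: 155 / 0.1 → 1550 (rounded up).
Per-layer scan distance = 3140 / 0.25 = 12560 mm.
Laser time per layer = 12560 / 5580 = 2.2509 s.
Time per layer = 2.2509 + 12.7 = 14.9509 s.
Total: 1550 × 14.9509 s = 23173.895 s → 6.44 hours.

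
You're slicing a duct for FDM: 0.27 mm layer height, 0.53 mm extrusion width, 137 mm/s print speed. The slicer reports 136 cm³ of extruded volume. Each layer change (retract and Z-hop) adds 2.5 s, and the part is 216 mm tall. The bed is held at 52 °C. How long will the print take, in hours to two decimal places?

Bead cross-section: 0.27 × 0.53 → 0.1431 mm².
Toolpath length = 136 cm³ / 0.1431 mm² = 136000 / 0.1431 = 950384.3 mm.
Print-move time = 950384.3 / 137 = 6937.1 s.
Number of layers: 216 / 0.27 → 800 (rounded up).
Z-hop total: 800 × 2.5 → 2000 s.
Total = 6937.1 + 2000 = 8937.1 s = 2.48 hours.

2.48 hours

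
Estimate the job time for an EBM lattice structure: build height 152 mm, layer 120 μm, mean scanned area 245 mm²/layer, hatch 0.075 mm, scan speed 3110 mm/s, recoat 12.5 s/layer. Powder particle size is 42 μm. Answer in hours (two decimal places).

4.77 hours

Layers = ⌈152/0.12⌉ = 1267.
Per-layer scan distance = 245 / 0.075 = 3266.7 mm.
Beam time per layer: 3266.7 / 3110 → 1.0504 s.
Time per layer = 1.0504 + 12.5 = 13.5504 s.
Build time = 1267 × 13.5504 = 17168.3568 s = 4.77 hours.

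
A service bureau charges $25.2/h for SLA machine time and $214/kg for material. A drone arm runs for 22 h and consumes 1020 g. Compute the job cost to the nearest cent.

Time charge = 25.2 × 22, so $554.40.
Material charge: 214 × 1020/1000 → $218.28.
Total = 554.40 + 218.28 = $772.68.

$772.68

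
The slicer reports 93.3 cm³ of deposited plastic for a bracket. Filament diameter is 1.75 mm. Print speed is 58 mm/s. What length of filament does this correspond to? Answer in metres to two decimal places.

38.79 m

A = π r² = π × 0.875² = 2.4053 mm².
L = 93300 mm³ / 2.4053 mm² = 38789.34 mm, i.e. 38.79 m.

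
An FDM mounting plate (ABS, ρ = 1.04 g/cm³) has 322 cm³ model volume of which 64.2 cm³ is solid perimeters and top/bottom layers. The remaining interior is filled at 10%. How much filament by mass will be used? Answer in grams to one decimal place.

93.6 g

Infill region: 322 − 64.2 → 257.8 cm³.
Infill deposited = 0.10 × 257.8 = 25.78 cm³.
Total extruded: 64.2 + 25.78 → 89.98 cm³.
Mass: 89.98 × 1.04 → 93.5792 g.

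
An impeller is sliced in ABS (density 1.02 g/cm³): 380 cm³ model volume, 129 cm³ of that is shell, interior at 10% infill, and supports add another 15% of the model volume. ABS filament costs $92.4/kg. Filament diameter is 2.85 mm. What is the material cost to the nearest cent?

$19.90

Interior volume: 380 − 129 → 251 cm³.
Infill volume: 0.10 × 251 → 25.1 cm³.
Support = 0.15 × 380, so 57 cm³.
Total extruded = 129 + 25.1 + 57, so 211.1 cm³.
Mass = 211.1 × 1.02, so 215.322 g.
At $92.4/kg: 215.322/1000 × 92.4 = $19.90.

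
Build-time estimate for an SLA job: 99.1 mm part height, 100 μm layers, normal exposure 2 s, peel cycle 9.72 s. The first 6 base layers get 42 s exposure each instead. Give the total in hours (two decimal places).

Layer count = ceil(99.1 / 0.1) = 991.
Burn-in layers = 6 × (42 + 9.72) = 310.32 s.
Remaining layers: 985 × (2 + 9.72) → 11544.2 s.
Total = 310.32 + 11544.2 = 11854.52 s = 3.29 hours.

3.29 hours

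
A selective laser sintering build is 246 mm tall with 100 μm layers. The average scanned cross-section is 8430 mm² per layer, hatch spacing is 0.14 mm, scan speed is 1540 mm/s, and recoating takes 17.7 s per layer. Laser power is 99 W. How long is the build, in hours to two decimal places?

38.81 hours

Layers = ⌈246/0.1⌉ = 2460.
Hatch length per layer: 8430 / 0.14 → 60214.3 mm.
Scan time per layer = 60214.3 / 1540 = 39.1002 s.
Per-layer time = 39.1002 + 17.7, so 56.8002 s.
2460 layers × 56.8002 s/layer = 139728.492 s, i.e. 38.81 hours.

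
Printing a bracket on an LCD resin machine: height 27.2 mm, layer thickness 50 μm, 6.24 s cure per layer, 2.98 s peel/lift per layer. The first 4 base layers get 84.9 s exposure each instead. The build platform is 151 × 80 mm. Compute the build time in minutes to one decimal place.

88.8 minutes

Layer count = ceil(27.2 / 0.05) = 544.
Bottom layers: 4 × (84.9 + 2.98) → 351.52 s.
Normal layers = 540 × (6.24 + 2.98), so 4978.8 s.
Total = 351.52 + 4978.8 = 5330.32 s = 88.8 minutes.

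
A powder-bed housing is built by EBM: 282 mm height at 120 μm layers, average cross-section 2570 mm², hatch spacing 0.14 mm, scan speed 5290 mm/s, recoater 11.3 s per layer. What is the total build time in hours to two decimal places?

9.64 hours

Number of layers: 282 / 0.12 → 2350 (rounded up).
Hatch length per layer = 2570 / 0.14 = 18357.1 mm.
Beam time per layer = 18357.1 / 5290 = 3.4702 s.
Layer cycle: 3.4702 + 11.3 → 14.7702 s.
Total: 2350 × 14.7702 s = 34709.97 s → 9.64 hours.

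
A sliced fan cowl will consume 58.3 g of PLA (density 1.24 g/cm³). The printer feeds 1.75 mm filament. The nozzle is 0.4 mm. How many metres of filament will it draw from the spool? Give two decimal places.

19.55 m

Volume = 58.3 g / 1.24 g·cm⁻³ = 47.0161 cm³ = 47016.1 mm³.
Cross-section of 1.75 mm filament: π·(1.75/2)² = 2.4053 mm².
L = V/A = 47016.1/2.4053 = 19546.88 mm → 19.55 m.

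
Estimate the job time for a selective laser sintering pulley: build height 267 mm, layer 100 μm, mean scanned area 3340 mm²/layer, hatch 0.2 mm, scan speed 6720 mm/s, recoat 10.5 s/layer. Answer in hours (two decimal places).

9.63 hours

Layers = ⌈267/0.1⌉ = 2670.
Scan path per layer = 3340 / 0.2 = 16700 mm.
Laser time per layer = 16700 / 6720, so 2.4851 s.
Time per layer = 2.4851 + 10.5 = 12.9851 s.
2670 layers × 12.9851 s/layer = 34670.217 s, i.e. 9.63 hours.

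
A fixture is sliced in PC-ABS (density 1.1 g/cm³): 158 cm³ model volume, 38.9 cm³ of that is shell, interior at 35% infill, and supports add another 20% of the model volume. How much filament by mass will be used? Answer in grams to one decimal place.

123.4 g

Volume inside the shell: 158 − 38.9 → 119.1 cm³.
Infill volume: 0.35 × 119.1 → 41.685 cm³.
Support = 0.20 × 158, so 31.6 cm³.
Total extruded = 38.9 + 41.685 + 31.6 = 112.185 cm³.
Mass: 112.185 × 1.1 → 123.4035 g.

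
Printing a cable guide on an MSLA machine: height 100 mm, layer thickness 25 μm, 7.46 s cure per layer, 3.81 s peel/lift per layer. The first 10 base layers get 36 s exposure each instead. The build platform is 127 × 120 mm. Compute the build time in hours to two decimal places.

Layers = ⌈100/0.025⌉ = 4000.
Bottom layers = 10 × (36 + 3.81), so 398.1 s.
Normal layers = 3990 × (7.46 + 3.81), so 44967.3 s.
Sum: 398.1 + 44967.3 = 45365.4 s → 12.60 hours.

12.60 hours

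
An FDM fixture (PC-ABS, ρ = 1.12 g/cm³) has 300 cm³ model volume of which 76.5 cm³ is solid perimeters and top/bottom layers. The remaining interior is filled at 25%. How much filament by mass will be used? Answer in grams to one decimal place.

Volume inside the shell = 300 − 76.5, so 223.5 cm³.
Infill deposited = 0.25 × 223.5 = 55.875 cm³.
Total extruded: 76.5 + 55.875 → 132.375 cm³.
Mass: 132.375 × 1.12 → 148.26 g.

148.3 g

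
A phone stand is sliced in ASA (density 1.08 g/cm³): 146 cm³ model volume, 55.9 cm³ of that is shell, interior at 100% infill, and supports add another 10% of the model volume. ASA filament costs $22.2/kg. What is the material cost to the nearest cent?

Infill region = 146 − 55.9 = 90.1 cm³.
Infill volume: 1.00 × 90.1 → 90.1 cm³.
Support = 0.10 × 146 = 14.6 cm³.
Deposited volume = 55.9 + 90.1 + 14.6, so 160.6 cm³.
Mass = 160.6 × 1.08, so 173.448 g.
At $22.2/kg: 173.448/1000 × 22.2 = $3.85.

$3.85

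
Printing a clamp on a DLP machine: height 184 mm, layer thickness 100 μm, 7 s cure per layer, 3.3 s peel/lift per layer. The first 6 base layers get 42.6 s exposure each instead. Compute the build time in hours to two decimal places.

5.32 hours

Layer count = ceil(184 / 0.1) = 1840.
Bottom layers: 6 × (42.6 + 3.3) → 275.4 s.
Regular layers = 1834 × (7 + 3.3), so 18890.2 s.
Total = 275.4 + 18890.2 = 19165.6 s = 5.32 hours.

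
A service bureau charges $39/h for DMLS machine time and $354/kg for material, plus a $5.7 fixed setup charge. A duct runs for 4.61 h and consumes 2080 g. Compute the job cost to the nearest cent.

Time charge = 39 × 4.61, so $179.79.
Material charge: 354 × 2080/1000 → $736.32.
Adding setup: 179.79 + 736.32 + 5.7 → $921.81.

$921.81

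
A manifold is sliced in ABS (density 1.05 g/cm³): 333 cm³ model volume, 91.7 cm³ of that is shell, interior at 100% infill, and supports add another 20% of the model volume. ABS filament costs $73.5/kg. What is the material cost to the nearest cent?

$30.84

Interior volume: 333 − 91.7 → 241.3 cm³.
Deposited infill: 1.00 × 241.3 → 241.3 cm³.
Support: 0.20 × 333 → 66.6 cm³.
Total printed volume = 91.7 + 241.3 + 66.6, so 399.6 cm³.
Mass = 399.6 × 1.05 = 419.58 g.
At $73.5/kg: 419.58/1000 × 73.5 = $30.84.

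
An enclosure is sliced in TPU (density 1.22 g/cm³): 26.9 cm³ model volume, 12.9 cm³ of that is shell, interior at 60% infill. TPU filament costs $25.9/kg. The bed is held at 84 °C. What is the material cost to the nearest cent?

$0.67

Volume inside the shell = 26.9 − 12.9 = 14 cm³.
Deposited infill = 0.60 × 14, so 8.4 cm³.
Total extruded = 12.9 + 8.4 = 21.3 cm³.
Mass = 21.3 × 1.22 = 25.986 g.
Cost = 25.986 g / 1000 × $25.9/kg = $0.67.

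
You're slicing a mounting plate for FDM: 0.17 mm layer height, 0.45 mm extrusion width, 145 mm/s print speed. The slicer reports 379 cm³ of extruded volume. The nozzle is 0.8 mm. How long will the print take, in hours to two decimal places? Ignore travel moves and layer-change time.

Line area = 0.17 × 0.45, so 0.0765 mm².
Path length: 379000 mm³ / 0.0765 mm² → 4954248.4 mm.
Time extruding = 4954248.4 / 145 = 34167.2 s.
Converting: 34167.2 s = 9.49 hours.

9.49 hours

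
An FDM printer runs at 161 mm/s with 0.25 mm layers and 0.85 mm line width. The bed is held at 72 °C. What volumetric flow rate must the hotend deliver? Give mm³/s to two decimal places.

Bead cross-section = 0.25 × 0.85 = 0.2125 mm².
Volumetric flow = 161 × 0.2125 = 34.21 mm³/s.

34.21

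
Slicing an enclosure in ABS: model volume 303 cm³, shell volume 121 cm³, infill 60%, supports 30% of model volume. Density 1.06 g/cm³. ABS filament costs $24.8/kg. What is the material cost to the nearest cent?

Volume inside the shell: 303 − 121 → 182 cm³.
Deposited infill = 0.60 × 182 = 109.2 cm³.
Support = 0.30 × 303, so 90.9 cm³.
Total printed volume: 121 + 109.2 + 90.9 → 321.1 cm³.
Mass = 321.1 × 1.06, so 340.366 g.
At $24.8/kg: 340.366/1000 × 24.8 = $8.44.

$8.44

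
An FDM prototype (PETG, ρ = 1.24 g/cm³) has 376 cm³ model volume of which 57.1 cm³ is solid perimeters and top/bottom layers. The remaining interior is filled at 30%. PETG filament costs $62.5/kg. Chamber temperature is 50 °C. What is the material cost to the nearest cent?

Volume inside the shell = 376 − 57.1, so 318.9 cm³.
Deposited infill = 0.30 × 318.9 = 95.67 cm³.
Total printed volume: 57.1 + 95.67 → 152.77 cm³.
Mass = 152.77 × 1.24 = 189.4348 g.
At $62.5/kg: 189.4348/1000 × 62.5 = $11.84.

$11.84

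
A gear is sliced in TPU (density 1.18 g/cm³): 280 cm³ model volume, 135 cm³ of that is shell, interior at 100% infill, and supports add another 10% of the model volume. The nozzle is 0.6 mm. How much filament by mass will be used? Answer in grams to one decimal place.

Infill region: 280 − 135 → 145 cm³.
Deposited infill: 1.00 × 145 → 145 cm³.
Support = 0.10 × 280, so 28 cm³.
Total extruded = 135 + 145 + 28 = 308 cm³.
Mass: 308 × 1.18 → 363.44 g.

363.4 g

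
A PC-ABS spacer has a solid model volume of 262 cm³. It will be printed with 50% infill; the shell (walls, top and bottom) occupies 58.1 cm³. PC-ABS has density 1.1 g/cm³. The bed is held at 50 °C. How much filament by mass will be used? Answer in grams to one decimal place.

Interior volume = 262 − 58.1 = 203.9 cm³.
Infill deposited = 0.50 × 203.9 = 101.95 cm³.
Total extruded = 58.1 + 101.95 = 160.05 cm³.
Mass = 160.05 × 1.1, so 176.055 g.

176.1 g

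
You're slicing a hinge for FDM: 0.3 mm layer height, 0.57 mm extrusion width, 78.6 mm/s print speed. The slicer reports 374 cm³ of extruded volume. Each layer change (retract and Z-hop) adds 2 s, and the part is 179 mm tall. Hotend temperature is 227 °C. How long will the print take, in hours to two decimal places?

8.06 hours

Extrusion cross-section: 0.3 × 0.57 → 0.171 mm².
Path length: 374000 mm³ / 0.171 mm² → 2187134.5 mm.
Time extruding: 2187134.5 / 78.6 → 27826.1 s.
Layers = ⌈179/0.3⌉ = 597.
Z-hop total = 597 × 2, so 1194 s.
Total = 27826.1 + 1194 = 29020.1 s = 8.06 hours.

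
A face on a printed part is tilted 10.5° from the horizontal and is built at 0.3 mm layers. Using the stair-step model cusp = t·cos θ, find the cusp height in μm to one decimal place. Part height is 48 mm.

295.0 μm

Cusp = layer height × cos(10.5°) = 0.3 × 0.9833 = 0.29499 mm = 295.0 μm.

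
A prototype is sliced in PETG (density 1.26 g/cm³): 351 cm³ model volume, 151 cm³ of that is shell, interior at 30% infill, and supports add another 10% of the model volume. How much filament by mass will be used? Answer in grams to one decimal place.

310.1 g

Infill region = 351 − 151, so 200 cm³.
Deposited infill = 0.30 × 200 = 60 cm³.
Support: 0.10 × 351 → 35.1 cm³.
Deposited volume = 151 + 60 + 35.1, so 246.1 cm³.
Mass = 246.1 × 1.26 = 310.086 g.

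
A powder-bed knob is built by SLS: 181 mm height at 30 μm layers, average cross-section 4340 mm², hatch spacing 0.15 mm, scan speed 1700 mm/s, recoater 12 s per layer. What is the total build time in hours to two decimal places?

Number of layers: 181 / 0.03 → 6034 (rounded up).
Hatch length per layer: 4340 / 0.15 → 28933.3 mm.
Laser time per layer = 28933.3 / 1700, so 17.0196 s.
Layer cycle = 17.0196 + 12, so 29.0196 s.
6034 layers × 29.0196 s/layer = 175104.2664 s, i.e. 48.64 hours.

48.64 hours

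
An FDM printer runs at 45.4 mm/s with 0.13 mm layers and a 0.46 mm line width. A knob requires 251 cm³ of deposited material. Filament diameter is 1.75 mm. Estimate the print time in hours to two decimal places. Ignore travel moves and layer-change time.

25.68 hours

Bead cross-section: 0.13 × 0.46 → 0.0598 mm².
Total extruded path = 251000/0.0598 = 4197324.4 mm.
Extrusion time: 4197324.4 / 45.4 → 92452.1 s.
That's 92452.1 s → 25.68 hours.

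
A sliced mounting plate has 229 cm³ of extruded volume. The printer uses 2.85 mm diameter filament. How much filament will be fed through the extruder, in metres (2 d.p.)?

Filament cross-section = π × (2.85/2)² = 6.3794 mm².
L = 229000 mm³ / 6.3794 mm² = 35896.79 mm, i.e. 35.90 m.

35.90 m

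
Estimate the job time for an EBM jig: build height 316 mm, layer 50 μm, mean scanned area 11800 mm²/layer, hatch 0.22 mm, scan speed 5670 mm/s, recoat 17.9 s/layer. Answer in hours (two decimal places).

Number of layers: 316 / 0.05 → 6320 (rounded up).
Scan path per layer: 11800 / 0.22 → 53636.4 mm.
Per-layer scan time: 53636.4 / 5670 → 9.4597 s.
Time per layer = 9.4597 + 17.9, so 27.3597 s.
Total: 6320 × 27.3597 s = 172913.304 s → 48.03 hours.

48.03 hours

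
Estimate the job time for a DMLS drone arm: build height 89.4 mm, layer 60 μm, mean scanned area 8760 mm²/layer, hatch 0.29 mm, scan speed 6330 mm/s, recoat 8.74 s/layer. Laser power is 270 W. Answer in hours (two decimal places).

5.59 hours

Layer count = ceil(89.4 / 0.06) = 1490.
Per-layer scan distance = 8760 / 0.29 = 30206.9 mm.
Per-layer scan time = 30206.9 / 6330 = 4.772 s.
Layer cycle = 4.772 + 8.74 = 13.512 s.
Total: 1490 × 13.512 s = 20132.88 s → 5.59 hours.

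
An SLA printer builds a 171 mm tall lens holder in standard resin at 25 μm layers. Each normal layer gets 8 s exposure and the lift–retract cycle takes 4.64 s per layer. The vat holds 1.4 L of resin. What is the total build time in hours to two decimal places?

Layers = ⌈171/0.025⌉ = 6840.
Per-layer time = 8 + 4.64 = 12.64 s.
Total = 6840 × 12.64 = 86457.6 s = 24.02 hours.

24.02 hours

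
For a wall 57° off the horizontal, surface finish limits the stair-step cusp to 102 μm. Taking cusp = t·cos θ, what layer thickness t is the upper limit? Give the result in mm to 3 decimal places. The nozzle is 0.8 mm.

0.187 mm

Layer height = cusp / cos(57°) = 0.102 / 0.5446 = 0.187 mm.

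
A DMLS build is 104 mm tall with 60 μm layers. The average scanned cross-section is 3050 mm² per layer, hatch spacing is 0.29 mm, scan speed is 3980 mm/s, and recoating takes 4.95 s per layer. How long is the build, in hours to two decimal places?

3.66 hours

Number of layers: 104 / 0.06 → 1734 (rounded up).
Scan path per layer = 3050 / 0.29, so 10517.2 mm.
Laser time per layer = 10517.2 / 3980 = 2.6425 s.
Layer cycle = 2.6425 + 4.95 = 7.5925 s.
1734 layers × 7.5925 s/layer = 13165.395 s, i.e. 3.66 hours.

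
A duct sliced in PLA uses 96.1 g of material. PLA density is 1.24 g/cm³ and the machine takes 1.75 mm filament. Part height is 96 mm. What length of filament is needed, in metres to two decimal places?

32.22 m

Volume = 96.1 g / 1.24 g·cm⁻³ = 77.5 cm³ = 77500 mm³.
A = π r² = π × 0.875² = 2.4053 mm².
L = V/A = 77500/2.4053 = 32220.51 mm → 32.22 m.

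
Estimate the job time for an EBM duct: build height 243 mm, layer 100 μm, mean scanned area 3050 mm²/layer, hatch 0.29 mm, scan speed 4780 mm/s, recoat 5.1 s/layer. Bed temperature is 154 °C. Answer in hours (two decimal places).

Layer count = ceil(243 / 0.1) = 2430.
Per-layer scan distance: 3050 / 0.29 → 10517.2 mm.
Scan time per layer = 10517.2 / 4780, so 2.2003 s.
Layer cycle = 2.2003 + 5.1 = 7.3003 s.
Total: 2430 × 7.3003 s = 17739.729 s → 4.93 hours.

4.93 hours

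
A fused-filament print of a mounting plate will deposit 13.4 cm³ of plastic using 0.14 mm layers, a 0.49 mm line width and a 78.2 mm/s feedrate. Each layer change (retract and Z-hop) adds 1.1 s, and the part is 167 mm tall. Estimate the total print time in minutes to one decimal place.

63.5 minutes

Line area = 0.14 × 0.49, so 0.0686 mm².
Total extruded path = 13400/0.0686 = 195335.3 mm.
Time extruding = 195335.3 / 78.2, so 2497.9 s.
Number of layers: 167 / 0.14 → 1193 (rounded up).
Z-hop total = 1193 × 1.1 = 1312.3 s.
Altogether 2497.9 + 1312.3 = 3810.2 s, i.e. 63.5 minutes.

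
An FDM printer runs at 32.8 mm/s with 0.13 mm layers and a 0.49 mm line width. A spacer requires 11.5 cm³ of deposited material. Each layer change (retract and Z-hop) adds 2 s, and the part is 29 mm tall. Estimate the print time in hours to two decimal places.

Line area: 0.13 × 0.49 → 0.0637 mm².
Toolpath length = 11.5 cm³ / 0.0637 mm² = 11500 / 0.0637 = 180533.8 mm.
Print-move time = 180533.8 / 32.8 = 5504.1 s.
Layers = ⌈29/0.13⌉ = 224.
Z-hop total = 224 × 2 = 448 s.
Total = 5504.1 + 448 = 5952.1 s = 1.65 hours.

1.65 hours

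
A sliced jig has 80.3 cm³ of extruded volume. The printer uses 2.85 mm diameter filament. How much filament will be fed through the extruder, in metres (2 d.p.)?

12.59 m

Cross-section of 2.85 mm filament: π·(2.85/2)² = 6.3794 mm².
Length = 80.3 cm³ / 6.3794 mm² = 80300 / 6.3794 = 12587.39 mm = 12.59 m.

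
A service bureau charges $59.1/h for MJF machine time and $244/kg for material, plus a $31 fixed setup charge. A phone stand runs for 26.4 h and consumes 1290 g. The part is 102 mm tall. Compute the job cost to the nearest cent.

Time charge: 59.1 × 26.4 → $1560.24.
Material cost: 244 × 1290/1000 → $314.76.
Adding setup: 1560.24 + 314.76 + 31 → $1906.00.

$1906.00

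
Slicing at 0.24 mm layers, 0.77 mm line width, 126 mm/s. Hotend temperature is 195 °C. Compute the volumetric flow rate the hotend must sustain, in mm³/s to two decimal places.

Extrusion cross-section: 0.24 × 0.77 → 0.1848 mm².
Volumetric flow = 126 × 0.1848 = 23.28 mm³/s.

23.28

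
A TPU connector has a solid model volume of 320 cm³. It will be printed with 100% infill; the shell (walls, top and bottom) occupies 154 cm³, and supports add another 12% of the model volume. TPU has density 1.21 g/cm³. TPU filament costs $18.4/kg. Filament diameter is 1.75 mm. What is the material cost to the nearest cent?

$7.98

Infill region = 320 − 154, so 166 cm³.
Infill volume = 1.00 × 166, so 166 cm³.
Support = 0.12 × 320, so 38.4 cm³.
Total printed volume = 154 + 166 + 38.4 = 358.4 cm³.
Mass = 358.4 × 1.21, so 433.664 g.
Cost = 433.664 g / 1000 × $18.4/kg = $7.98.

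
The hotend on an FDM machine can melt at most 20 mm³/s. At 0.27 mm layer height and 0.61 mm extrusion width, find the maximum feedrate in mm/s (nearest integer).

Extrusion cross-section = 0.27 × 0.61, so 0.1647 mm².
v_max = Q/A = 20/0.1647 = 121.43 mm/s → 121 mm/s.

121 mm/s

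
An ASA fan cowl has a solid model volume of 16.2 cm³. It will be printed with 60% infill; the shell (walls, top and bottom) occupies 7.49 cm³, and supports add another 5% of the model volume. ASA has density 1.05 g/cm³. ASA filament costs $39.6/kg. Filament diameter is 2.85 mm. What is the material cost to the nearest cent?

Infill region: 16.2 − 7.49 → 8.71 cm³.
Deposited infill = 0.60 × 8.71 = 5.226 cm³.
Support = 0.05 × 16.2, so 0.81 cm³.
Total printed volume = 7.49 + 5.226 + 0.81 = 13.526 cm³.
Mass = 13.526 × 1.05 = 14.2023 g.
At $39.6/kg: 14.2023/1000 × 39.6 = $0.56.

$0.56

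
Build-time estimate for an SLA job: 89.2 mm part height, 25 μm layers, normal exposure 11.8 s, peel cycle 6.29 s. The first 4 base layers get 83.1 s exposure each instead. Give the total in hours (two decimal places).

18.01 hours

Layer count = ceil(89.2 / 0.025) = 3568.
Base layers: 4 × (83.1 + 6.29) → 357.56 s.
Regular layers = 3564 × (11.8 + 6.29) = 64472.76 s.
Total = 357.56 + 64472.76 = 64830.32 s = 18.01 hours.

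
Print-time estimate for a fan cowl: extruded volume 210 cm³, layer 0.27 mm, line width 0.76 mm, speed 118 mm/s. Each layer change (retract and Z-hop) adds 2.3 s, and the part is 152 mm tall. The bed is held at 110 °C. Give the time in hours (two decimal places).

Extrusion cross-section: 0.27 × 0.76 → 0.2052 mm².
Total extruded path = 210000/0.2052 = 1023391.8 mm.
Extrusion time: 1023391.8 / 118 → 8672.8 s.
Layer count = ceil(152 / 0.27) = 563.
Z-hop total: 563 × 2.3 → 1294.9 s.
Total = 8672.8 + 1294.9 = 9967.7 s = 2.77 hours.

2.77 hours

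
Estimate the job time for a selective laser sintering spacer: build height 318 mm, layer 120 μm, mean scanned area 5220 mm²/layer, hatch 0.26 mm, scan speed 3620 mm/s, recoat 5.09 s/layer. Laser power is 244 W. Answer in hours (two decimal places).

Number of layers: 318 / 0.12 → 2650 (rounded up).
Hatch length per layer: 5220 / 0.26 → 20076.9 mm.
Laser time per layer = 20076.9 / 3620 = 5.5461 s.
Layer cycle = 5.5461 + 5.09 = 10.6361 s.
2650 layers × 10.6361 s/layer = 28185.665 s, i.e. 7.83 hours.

7.83 hours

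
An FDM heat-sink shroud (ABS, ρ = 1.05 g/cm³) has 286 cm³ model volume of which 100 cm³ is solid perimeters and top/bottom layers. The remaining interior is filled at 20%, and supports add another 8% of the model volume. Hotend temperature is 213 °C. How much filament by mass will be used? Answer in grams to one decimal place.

Interior volume = 286 − 100, so 186 cm³.
Infill deposited = 0.20 × 186 = 37.2 cm³.
Support: 0.08 × 286 → 22.88 cm³.
Total extruded = 100 + 37.2 + 22.88 = 160.08 cm³.
Mass = 160.08 × 1.05, so 168.084 g.

168.1 g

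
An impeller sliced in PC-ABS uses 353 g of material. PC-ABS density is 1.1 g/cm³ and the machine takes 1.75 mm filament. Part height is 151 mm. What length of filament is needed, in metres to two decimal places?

Extruded volume: 353/1.1 = 320.9091 cm³ (320909.1 mm³).
A = π r² = π × 0.875² = 2.4053 mm².
L = V/A = 320909.1/2.4053 = 133417.49 mm → 133.42 m.

133.42 m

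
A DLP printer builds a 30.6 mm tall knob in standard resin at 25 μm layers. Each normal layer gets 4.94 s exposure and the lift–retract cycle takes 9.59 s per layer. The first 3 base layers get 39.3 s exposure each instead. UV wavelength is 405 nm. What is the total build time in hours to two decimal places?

4.97 hours

Layer count = ceil(30.6 / 0.025) = 1224.
Burn-in layers: 3 × (39.3 + 9.59) → 146.67 s.
Regular layers: 1221 × (4.94 + 9.59) → 17741.13 s.
Total = 146.67 + 17741.13 = 17887.8 s = 4.97 hours.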